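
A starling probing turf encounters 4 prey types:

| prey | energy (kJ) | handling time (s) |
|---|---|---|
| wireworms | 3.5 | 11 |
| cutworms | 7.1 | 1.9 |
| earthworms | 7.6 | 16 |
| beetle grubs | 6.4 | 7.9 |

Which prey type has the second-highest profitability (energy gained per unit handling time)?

In descending order of E/h:
cutworms: 7.1/1.9 = 3.74 kJ/s
beetle grubs: 6.4/7.9 = 0.81 kJ/s
earthworms: 7.6/16 = 0.475 kJ/s
wireworms: 3.5/11 = 0.318 kJ/s

beetle grubs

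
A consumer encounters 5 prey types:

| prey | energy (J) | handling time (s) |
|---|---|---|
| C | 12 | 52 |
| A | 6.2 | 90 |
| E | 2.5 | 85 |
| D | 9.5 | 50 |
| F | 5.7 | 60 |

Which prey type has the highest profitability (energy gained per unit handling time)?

C

In descending order of E/h:
C: 12/52 = 0.231 J/s
D: 9.5/50 = 0.19 J/s
F: 5.7/60 = 0.095 J/s
A: 6.2/90 = 0.0689 J/s
E: 2.5/85 = 0.0294 J/s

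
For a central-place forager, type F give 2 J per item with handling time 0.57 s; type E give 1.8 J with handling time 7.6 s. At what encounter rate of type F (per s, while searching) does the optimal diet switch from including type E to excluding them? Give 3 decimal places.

Drop type E once their profitability E₂/h₂ falls below the rate achievable on type F alone: E₂/h₂ = λE₁/(1 + λh₁).
Solve for λ: λE₁h₂ = E₂(1 + λh₁) → λ(E₁h₂ − E₂h₁) = E₂ → λ = E₂/(E₁h₂ − E₂h₁).
λ = 1.8/(2×7.6 − 1.8×0.57) = 1.8/14.17 = 0.127 per s.

0.127 per s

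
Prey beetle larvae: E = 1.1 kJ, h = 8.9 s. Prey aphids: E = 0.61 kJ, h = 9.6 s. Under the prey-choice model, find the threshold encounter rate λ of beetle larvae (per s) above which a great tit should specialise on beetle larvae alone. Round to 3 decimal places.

0.119 per s

Drop aphids once their profitability E₂/h₂ falls below the rate achievable on beetle larvae alone: E₂/h₂ = λE₁/(1 + λh₁).
Solve for λ: λE₁h₂ = E₂(1 + λh₁) → λ(E₁h₂ − E₂h₁) = E₂ → λ = E₂/(E₁h₂ − E₂h₁).
λ = 0.61/(1.1×9.6 − 0.61×8.9) = 0.61/5.131 = 0.1189 per s.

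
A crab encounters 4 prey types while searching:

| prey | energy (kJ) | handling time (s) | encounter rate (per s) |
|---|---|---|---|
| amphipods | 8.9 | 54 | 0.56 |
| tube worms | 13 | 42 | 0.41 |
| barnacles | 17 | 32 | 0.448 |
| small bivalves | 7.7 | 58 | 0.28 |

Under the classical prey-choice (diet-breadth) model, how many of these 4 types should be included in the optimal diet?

1

Rank by E/h (kJ/s): barnacles 0.531, tube worms 0.31, amphipods 0.165, small bivalves 0.133. Include each in turn until the next type's E/h falls below the running intake rate.
Rate on top 1: 0.4966. tube worms: 0.31 < 0.4966 → exclude; stop.
Optimal diet: barnacles — 1 of 4 types.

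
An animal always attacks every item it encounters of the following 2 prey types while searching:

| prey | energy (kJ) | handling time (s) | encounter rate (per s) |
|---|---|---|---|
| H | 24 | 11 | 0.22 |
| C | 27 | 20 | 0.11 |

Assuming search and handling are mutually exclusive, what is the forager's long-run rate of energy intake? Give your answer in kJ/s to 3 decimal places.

1.468 kJ/s

Energy encountered per unit search time: 0.22×24 + 0.11×27 = 8.25 kJ/s.
Handling time per unit search time: 0.22×11 + 0.11×20 = 4.62.
Rate = 8.25/(1 + 4.62) = 1.468 kJ/s.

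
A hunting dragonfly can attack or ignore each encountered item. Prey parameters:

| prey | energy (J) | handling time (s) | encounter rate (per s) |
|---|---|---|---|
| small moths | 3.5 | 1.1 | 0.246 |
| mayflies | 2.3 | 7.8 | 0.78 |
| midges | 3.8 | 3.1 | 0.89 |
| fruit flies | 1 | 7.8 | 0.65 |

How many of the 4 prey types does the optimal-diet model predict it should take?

Rank by E/h (J/s): small moths 3.18, midges 1.23, mayflies 0.295, fruit flies 0.128. Include each in turn until the next type's E/h falls below the running intake rate.
Rate on top 1: 0.6776. midges: 1.23 > 0.6776 → include.
Rate on top 2: 1.053. mayflies: 0.295 < 1.053 → exclude; stop.
Optimal diet: small moths, midges — 2 of 4 types.

2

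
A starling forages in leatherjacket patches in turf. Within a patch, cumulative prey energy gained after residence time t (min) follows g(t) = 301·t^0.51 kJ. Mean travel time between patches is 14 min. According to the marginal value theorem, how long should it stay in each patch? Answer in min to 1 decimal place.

14.6 min

By the marginal value theorem, leave when the instantaneous gain rate g'(t) equals the habitat-wide average g(t)/(T + t).
g'(t) = 0.51·301·t^-0.49. Setting 0.51·301·t^-0.49 = 301·t^0.51/(14+t) gives 0.51(14+t) = t, so 0.49·t = 0.51×14.
t* = 0.51×14/0.49 = 14.57 min.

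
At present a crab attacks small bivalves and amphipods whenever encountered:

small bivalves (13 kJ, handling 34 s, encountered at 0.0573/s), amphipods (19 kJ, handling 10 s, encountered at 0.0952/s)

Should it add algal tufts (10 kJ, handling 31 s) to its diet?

Current rate: (0.0573×13 + 0.0952×19)/(1 + 0.0573×34 + 0.0952×10) = 0.6548 kJ/s.
Profitability of algal tufts: 10/31 = 0.3226 kJ/s.
0.3226 < 0.6548, so adding algal tufts would lower the average — exclude it.

No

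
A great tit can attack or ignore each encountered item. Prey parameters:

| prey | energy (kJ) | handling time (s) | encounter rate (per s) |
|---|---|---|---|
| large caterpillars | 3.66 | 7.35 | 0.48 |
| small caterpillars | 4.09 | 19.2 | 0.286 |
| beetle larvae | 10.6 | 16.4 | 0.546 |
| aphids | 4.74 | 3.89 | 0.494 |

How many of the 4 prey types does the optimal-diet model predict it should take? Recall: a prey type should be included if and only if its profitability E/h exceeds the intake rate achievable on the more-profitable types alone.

Rank by E/h (kJ/s): aphids 1.22, beetle larvae 0.646, large caterpillars 0.498, small caterpillars 0.213. Include each in turn until the next type's E/h falls below the running intake rate.
Rate on top 1: 0.8014. beetle larvae: 0.646 < 0.8014 → exclude; stop.
Optimal diet: aphids — 1 of 4 types.

1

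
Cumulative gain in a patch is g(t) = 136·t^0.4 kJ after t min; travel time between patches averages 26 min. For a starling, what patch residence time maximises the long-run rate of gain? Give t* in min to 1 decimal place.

Optimal t* satisfies g'(t*) = g(t*)/(T + t*).
g'(t) = 0.4·136·t^-0.6. Setting 0.4·136·t^-0.6 = 136·t^0.4/(26+t) gives 0.4(26+t) = t, so 0.60·t = 0.4×26.
t* = 0.4×26/0.60 = 17.33 min.

17.3 min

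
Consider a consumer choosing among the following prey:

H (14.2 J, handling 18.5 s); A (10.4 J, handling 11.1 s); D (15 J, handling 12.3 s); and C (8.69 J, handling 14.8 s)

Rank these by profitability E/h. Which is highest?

Profitability E/h (J/s): H = 14.2/18.5 = 0.768, A = 10.4/11.1 = 0.937, D = 15/12.3 = 1.22, C = 8.69/14.8 = 0.587.
Ranked: D > A > H > C.

D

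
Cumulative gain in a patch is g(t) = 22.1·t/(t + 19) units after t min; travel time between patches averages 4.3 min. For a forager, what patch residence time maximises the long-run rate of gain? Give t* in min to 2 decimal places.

Optimal t* satisfies g'(t*) = g(t*)/(T + t*).
g'(t) = 22.1·19/(t + 19)². Setting 22.1·19/(t+19)² = 22.1t/[(t+19)(4.3+t)] gives 19(4.3+t) = t(t+19), so t² = 19×4.3 = 81.7.
t* = √81.7 = 9.039 min.

9.04 min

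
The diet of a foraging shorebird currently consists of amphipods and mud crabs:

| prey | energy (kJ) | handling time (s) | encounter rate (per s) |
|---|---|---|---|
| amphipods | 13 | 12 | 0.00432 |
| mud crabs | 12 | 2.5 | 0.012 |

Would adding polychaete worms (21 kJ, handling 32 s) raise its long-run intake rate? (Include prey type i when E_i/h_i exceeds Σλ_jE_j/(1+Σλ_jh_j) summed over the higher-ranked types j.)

Yes

On amphipods and mud crabs alone, R = ΣλE/(1+Σλh) = 0.2002/1.082 = 0.185 kJ/s.
Profitability of polychaete worms: 21/32 = 0.6562 kJ/s.
Since 0.6562 > R, including polychaete worms increases the long-run rate.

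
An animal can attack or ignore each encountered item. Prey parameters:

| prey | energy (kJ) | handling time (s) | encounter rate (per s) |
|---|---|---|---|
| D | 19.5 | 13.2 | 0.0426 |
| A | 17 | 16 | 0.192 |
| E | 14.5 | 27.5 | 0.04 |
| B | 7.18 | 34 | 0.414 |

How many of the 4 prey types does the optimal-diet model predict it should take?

Profitabilities (E/h, kJ/s): D 1.48, A 1.06, E 0.527, B 0.211. Add prey in this order while the next type's profitability exceeds the intake rate on those already taken.
Rate on top 1: 0.5317. A: 1.06 > 0.5317 → include.
Rate on top 2: 0.8836. E: 0.527 < 0.8836 → exclude; stop.
Optimal diet: D, A — 2 of 4 types.

2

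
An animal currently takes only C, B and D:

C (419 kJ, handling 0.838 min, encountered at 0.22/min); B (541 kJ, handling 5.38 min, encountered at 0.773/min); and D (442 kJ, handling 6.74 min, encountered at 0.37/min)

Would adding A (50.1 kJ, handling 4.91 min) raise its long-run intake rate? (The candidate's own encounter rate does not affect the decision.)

No

Intake rate on the current diet: R = (0.22×419 + 0.773×541 + 0.37×442) / (1 + 0.22×0.838 + 0.773×5.38 + 0.37×6.74) = 673.9/7.837 = 85.99 kJ/min.
A: E/h = 50.1/4.91 = 10.2 kJ/min.
10.2 < 85.99, so adding A would lower the average — exclude it.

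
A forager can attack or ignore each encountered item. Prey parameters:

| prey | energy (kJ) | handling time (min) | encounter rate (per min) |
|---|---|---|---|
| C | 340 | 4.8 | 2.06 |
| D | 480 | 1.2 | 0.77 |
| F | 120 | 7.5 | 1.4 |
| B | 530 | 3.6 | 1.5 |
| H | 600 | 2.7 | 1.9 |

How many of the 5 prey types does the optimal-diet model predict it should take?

2

Profitabilities (E/h, kJ/min): D 400, H 222, B 147, C 70.8, F 16. Add prey in this order while the next type's profitability exceeds the intake rate on those already taken.
Rate on top 1: 192.1. H: 222 > 192.1 → include.
Rate on top 2: 214. B: 147 < 214 → exclude; stop.
Optimal diet: D, H — 2 of 5 types.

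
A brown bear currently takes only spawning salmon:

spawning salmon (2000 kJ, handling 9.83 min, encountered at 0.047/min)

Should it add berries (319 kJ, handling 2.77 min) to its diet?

Intake rate on the current diet: R = (0.047×2000) / (1 + 0.047×9.83) = 94/1.462 = 64.3 kJ/min.
Profitability of berries: 319/2.77 = 115.2 kJ/min.
Since 115.2 > R, including berries increases the long-run rate.

Yes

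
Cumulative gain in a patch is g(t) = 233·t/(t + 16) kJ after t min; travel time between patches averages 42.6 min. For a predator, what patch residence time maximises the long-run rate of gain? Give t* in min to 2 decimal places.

Optimal t* satisfies g'(t*) = g(t*)/(T + t*).
g'(t) = 233·16/(t + 16)². Setting 233·16/(t+16)² = 233t/[(t+16)(42.6+t)] gives 16(42.6+t) = t(t+16), so t² = 16×42.6 = 681.6.
t* = √681.6 = 26.11 min.

26.11 min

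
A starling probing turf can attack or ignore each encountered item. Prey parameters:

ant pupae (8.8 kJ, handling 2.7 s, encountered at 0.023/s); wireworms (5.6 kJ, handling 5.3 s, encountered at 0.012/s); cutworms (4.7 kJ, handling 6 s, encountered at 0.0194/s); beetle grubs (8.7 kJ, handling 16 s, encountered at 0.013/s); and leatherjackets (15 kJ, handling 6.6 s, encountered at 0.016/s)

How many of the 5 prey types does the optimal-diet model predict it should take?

Rank by E/h (kJ/s): ant pupae 3.26, leatherjackets 2.27, wireworms 1.06, cutworms 0.783, beetle grubs 0.544. Include each in turn until the next type's E/h falls below the running intake rate.
Rate on top 1: 0.1906. leatherjackets: 2.27 > 0.1906 → include.
Rate on top 2: 0.3789. wireworms: 1.06 > 0.3789 → include.
Rate on top 3: 0.4139. cutworms: 0.783 > 0.4139 → include.
Rate on top 4: 0.4458. beetle grubs: 0.544 > 0.4458 → include.
Optimal diet: ant pupae, leatherjackets, wireworms, cutworms, beetle grubs — 5 of 5 types.

5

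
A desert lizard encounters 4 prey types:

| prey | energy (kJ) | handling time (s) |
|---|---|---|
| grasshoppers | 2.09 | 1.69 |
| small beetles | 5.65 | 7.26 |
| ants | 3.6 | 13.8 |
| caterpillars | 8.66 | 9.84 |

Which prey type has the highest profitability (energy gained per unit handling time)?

grasshoppers

Profitability E/h (kJ/s): grasshoppers = 2.09/1.69 = 1.24, small beetles = 5.65/7.26 = 0.778, ants = 3.6/13.8 = 0.261, caterpillars = 8.66/9.84 = 0.88.
Ranked: grasshoppers > caterpillars > small beetles > ants.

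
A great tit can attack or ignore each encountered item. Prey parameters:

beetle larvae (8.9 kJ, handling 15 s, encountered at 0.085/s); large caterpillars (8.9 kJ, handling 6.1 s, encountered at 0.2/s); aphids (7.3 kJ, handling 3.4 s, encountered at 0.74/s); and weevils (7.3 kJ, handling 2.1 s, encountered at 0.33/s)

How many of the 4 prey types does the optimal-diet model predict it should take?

Rank by E/h (kJ/s): weevils 3.48, aphids 2.15, large caterpillars 1.46, beetle larvae 0.593. Include each in turn until the next type's E/h falls below the running intake rate.
Rate on top 1: 1.423. aphids: 2.15 > 1.423 → include.
Rate on top 2: 1.856. large caterpillars: 1.46 < 1.856 → exclude; stop.
Optimal diet: weevils, aphids — 2 of 4 types.

2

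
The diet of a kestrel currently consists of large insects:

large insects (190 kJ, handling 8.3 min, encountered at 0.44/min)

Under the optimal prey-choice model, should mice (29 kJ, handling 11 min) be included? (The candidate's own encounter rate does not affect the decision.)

No

On large insects alone, R = ΣλE/(1+Σλh) = 83.6/4.652 = 17.97 kJ/min.
mice: E/h = 29/11 = 2.636 kJ/min.
2.636 < 17.97, so adding mice would lower the average — exclude it.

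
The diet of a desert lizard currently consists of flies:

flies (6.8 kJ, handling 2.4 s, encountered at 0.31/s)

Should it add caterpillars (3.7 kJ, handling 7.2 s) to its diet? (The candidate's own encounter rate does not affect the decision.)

On flies alone, R = ΣλE/(1+Σλh) = 2.108/1.744 = 1.209 kJ/s.
caterpillars: E/h = 3.7/7.2 = 0.5139 kJ/s.
0.5139 < 1.209, so adding caterpillars would lower the average — exclude it.

No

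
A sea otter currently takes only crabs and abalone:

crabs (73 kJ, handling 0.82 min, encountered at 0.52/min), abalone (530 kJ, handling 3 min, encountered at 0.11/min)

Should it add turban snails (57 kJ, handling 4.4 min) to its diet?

No

Intake rate on the current diet: R = (0.52×73 + 0.11×530) / (1 + 0.52×0.82 + 0.11×3) = 96.26/1.756 = 54.81 kJ/min.
turban snails: E/h = 57/4.4 = 12.95 kJ/min.
Since 12.95 < R, time spent handling turban snails is better spent searching.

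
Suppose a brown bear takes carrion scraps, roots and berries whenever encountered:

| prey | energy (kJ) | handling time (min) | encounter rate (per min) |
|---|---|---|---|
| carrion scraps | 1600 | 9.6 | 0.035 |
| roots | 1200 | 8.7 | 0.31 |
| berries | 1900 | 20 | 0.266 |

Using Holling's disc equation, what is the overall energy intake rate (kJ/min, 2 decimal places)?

R = (0.035×1600 + 0.31×1200 + 0.266×1900) / (1 + 0.035×9.6 + 0.31×8.7 + 0.266×20) = 933.4/9.353 = 99.8 kJ/min.

99.80 kJ/min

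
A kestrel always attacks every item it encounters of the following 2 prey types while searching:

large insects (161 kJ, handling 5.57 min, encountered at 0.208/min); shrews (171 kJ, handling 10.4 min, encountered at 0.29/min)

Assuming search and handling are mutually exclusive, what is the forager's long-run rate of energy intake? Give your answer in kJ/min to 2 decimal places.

16.06 kJ/min

R = Σλ_iE_i / (1 + Σλ_ih_i)
Numerator: 0.208×161 + 0.29×171 = 83.08
Denominator: 1 + 0.208×5.57 + 0.29×10.4 = 5.175
R = 83.08/5.175 = 16.06 kJ/min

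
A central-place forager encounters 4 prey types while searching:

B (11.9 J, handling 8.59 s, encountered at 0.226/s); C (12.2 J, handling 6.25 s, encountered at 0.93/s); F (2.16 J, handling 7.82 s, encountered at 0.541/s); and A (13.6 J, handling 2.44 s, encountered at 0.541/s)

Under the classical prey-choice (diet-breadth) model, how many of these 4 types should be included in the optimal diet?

Profitabilities (E/h, J/s): A 5.57, C 1.95, B 1.39, F 0.276. Add prey in this order while the next type's profitability exceeds the intake rate on those already taken.
Rate on top 1: 3.171. C: 1.95 < 3.171 → exclude; stop.
Optimal diet: A — 1 of 4 types.

1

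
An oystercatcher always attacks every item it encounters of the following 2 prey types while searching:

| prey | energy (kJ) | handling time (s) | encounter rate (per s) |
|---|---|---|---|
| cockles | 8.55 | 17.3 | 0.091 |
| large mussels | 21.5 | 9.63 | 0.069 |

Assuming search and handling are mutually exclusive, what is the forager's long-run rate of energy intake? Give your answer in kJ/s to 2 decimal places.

0.70 kJ/s

R = Σλ_iE_i / (1 + Σλ_ih_i)
Numerator: 0.091×8.55 + 0.069×21.5 = 2.262
Denominator: 1 + 0.091×17.3 + 0.069×9.63 = 3.239
R = 2.262/3.239 = 0.6983 kJ/s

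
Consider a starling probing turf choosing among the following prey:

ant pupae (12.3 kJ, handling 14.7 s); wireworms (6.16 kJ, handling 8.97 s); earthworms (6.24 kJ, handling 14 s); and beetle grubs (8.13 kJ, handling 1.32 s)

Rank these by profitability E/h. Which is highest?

Profitability E/h (kJ/s): ant pupae = 12.3/14.7 = 0.837, wireworms = 6.16/8.97 = 0.687, earthworms = 6.24/14 = 0.446, beetle grubs = 8.13/1.32 = 6.16.
Ranked: beetle grubs > ant pupae > wireworms > earthworms.

beetle grubs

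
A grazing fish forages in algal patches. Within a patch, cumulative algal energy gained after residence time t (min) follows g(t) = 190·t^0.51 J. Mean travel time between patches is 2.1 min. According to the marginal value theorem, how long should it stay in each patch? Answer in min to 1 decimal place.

2.2 min

Optimal t* satisfies g'(t*) = g(t*)/(T + t*).
g'(t) = 0.51·190·t^-0.49. Setting 0.51·190·t^-0.49 = 190·t^0.51/(2.1+t) gives 0.51(2.1+t) = t, so 0.49·t = 0.51×2.1.
t* = 0.51×2.1/0.49 = 2.186 min.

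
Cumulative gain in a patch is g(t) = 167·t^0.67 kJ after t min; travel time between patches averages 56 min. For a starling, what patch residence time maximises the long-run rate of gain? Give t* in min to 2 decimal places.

113.70 min

Optimal t* satisfies g'(t*) = g(t*)/(T + t*).
g'(t) = 0.67·167·t^-0.33. Setting 0.67·167·t^-0.33 = 167·t^0.67/(56+t) gives 0.67(56+t) = t, so 0.33·t = 0.67×56.
t* = 0.67×56/0.33 = 113.7 min.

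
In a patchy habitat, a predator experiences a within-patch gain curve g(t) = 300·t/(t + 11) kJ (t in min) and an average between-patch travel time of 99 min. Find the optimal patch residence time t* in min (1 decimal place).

33.0 min

Maximise g(t)/(T+t): set derivative to zero → g'(t)(T+t) = g(t).
g'(t) = 300·11/(t + 11)². Setting 300·11/(t+11)² = 300t/[(t+11)(99+t)] gives 11(99+t) = t(t+11), so t² = 11×99 = 1089.
t* = √1089 = 33 min.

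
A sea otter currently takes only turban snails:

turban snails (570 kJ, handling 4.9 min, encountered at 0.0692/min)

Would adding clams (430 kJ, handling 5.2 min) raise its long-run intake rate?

Yes

Intake rate on the current diet: R = (0.0692×570) / (1 + 0.0692×4.9) = 39.44/1.339 = 29.46 kJ/min.
clams: E/h = 430/5.2 = 82.69 kJ/min.
82.69 > 29.46, so adding clams raises the average — include it.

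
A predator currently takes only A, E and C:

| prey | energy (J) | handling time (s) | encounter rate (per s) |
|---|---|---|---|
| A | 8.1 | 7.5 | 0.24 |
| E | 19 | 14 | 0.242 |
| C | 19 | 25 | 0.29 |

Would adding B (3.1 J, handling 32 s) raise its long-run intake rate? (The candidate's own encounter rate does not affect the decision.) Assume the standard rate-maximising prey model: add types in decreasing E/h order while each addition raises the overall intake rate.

No

Current rate: (0.24×8.1 + 0.242×19 + 0.29×19)/(1 + 0.24×7.5 + 0.242×14 + 0.29×25) = 0.8969 J/s.
Profitability of B: 3.1/32 = 0.09688 J/s.
Since 0.09688 < R, time spent handling B is better spent searching.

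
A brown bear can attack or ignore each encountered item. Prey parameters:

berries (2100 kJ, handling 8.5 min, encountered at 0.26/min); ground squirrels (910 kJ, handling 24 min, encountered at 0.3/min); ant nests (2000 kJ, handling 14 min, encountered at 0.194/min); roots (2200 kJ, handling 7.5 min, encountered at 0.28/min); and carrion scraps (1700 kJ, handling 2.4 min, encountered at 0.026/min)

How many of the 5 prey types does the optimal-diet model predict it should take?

3

Profitabilities (E/h, kJ/min): carrion scraps 708, roots 293, berries 247, ant nests 143, ground squirrels 37.9. Add prey in this order while the next type's profitability exceeds the intake rate on those already taken.
Rate on top 1: 41.6. roots: 293 > 41.6 → include.
Rate on top 2: 208.8. berries: 247 > 208.8 → include.
Rate on top 3: 224.5. ant nests: 143 < 224.5 → exclude; stop.
Optimal diet: carrion scraps, roots, berries — 3 of 5 types.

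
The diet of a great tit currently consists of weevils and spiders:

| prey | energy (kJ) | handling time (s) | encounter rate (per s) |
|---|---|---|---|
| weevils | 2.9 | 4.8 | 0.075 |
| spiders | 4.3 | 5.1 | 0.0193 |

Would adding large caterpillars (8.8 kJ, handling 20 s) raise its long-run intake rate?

Current rate: (0.075×2.9 + 0.0193×4.3)/(1 + 0.075×4.8 + 0.0193×5.1) = 0.206 kJ/s.
large caterpillars: E/h = 8.8/20 = 0.44 kJ/s.
Since 0.44 > R, including large caterpillars increases the long-run rate.

Yes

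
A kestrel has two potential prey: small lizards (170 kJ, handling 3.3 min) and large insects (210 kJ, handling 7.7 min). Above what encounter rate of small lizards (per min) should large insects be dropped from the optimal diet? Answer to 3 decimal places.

The zero-one rule: include large insects iff E₂/h₂ > λE₁/(1+λh₁). Equality gives the switch point.
λE₁h₂ = E₂ + λE₂h₁ ⇒ λ = E₂/(E₁h₂ − E₂h₁) = 210/(1309 − 693) = 0.3409 per min.

0.341 per min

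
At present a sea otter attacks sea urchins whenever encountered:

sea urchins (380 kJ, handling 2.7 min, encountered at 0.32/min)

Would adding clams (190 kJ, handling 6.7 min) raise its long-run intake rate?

No

On sea urchins alone, R = ΣλE/(1+Σλh) = 121.6/1.864 = 65.24 kJ/min.
clams: E/h = 190/6.7 = 28.36 kJ/min.
Since 28.36 < R, time spent handling clams is better spent searching.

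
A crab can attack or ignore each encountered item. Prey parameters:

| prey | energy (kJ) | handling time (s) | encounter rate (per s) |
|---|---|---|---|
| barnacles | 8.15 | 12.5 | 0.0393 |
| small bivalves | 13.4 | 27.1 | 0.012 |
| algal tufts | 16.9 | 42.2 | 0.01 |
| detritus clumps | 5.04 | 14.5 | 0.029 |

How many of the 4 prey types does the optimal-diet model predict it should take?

4

Rank by E/h (kJ/s): barnacles 0.652, small bivalves 0.494, algal tufts 0.4, detritus clumps 0.348. Include each in turn until the next type's E/h falls below the running intake rate.
Rate on top 1: 0.2148. small bivalves: 0.494 > 0.2148 → include.
Rate on top 2: 0.2649. algal tufts: 0.4 > 0.2649 → include.
Rate on top 3: 0.2904. detritus clumps: 0.348 > 0.2904 → include.
Optimal diet: barnacles, small bivalves, algal tufts, detritus clumps — 4 of 4 types.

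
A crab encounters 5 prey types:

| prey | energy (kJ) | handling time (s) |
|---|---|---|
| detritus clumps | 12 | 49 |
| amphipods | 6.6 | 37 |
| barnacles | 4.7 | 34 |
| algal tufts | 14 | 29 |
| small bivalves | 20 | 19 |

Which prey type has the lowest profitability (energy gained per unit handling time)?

barnacles

Profitability E/h (kJ/s): detritus clumps = 12/49 = 0.245, amphipods = 6.6/37 = 0.178, barnacles = 4.7/34 = 0.138, algal tufts = 14/29 = 0.483, small bivalves = 20/19 = 1.05.
Ranked: small bivalves > algal tufts > detritus clumps > amphipods > barnacles.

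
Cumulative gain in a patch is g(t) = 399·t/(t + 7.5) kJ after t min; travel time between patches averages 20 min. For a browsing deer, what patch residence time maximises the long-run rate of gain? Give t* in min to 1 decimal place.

12.2 min

By the marginal value theorem, leave when the instantaneous gain rate g'(t) equals the habitat-wide average g(t)/(T + t).
g'(t) = 399·7.5/(t + 7.5)². Setting 399·7.5/(t+7.5)² = 399t/[(t+7.5)(20+t)] gives 7.5(20+t) = t(t+7.5), so t² = 7.5×20 = 150.
t* = √150 = 12.25 min.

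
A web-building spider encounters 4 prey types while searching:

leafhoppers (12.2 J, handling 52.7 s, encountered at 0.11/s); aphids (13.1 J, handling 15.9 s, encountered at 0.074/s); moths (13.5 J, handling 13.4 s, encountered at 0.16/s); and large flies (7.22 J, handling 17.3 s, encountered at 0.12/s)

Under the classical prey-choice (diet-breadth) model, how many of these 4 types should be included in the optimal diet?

2

Rank by E/h (J/s): moths 1.01, aphids 0.824, large flies 0.417, leafhoppers 0.231. Include each in turn until the next type's E/h falls below the running intake rate.
Rate on top 1: 0.687. aphids: 0.824 > 0.687 → include.
Rate on top 2: 0.7243. large flies: 0.417 < 0.7243 → exclude; stop.
Optimal diet: moths, aphids — 2 of 4 types.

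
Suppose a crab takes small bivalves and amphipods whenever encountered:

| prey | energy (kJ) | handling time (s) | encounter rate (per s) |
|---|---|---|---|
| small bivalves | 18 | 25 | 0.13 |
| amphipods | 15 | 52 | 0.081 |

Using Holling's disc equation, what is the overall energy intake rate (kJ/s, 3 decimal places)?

0.420 kJ/s

R = Σλ_iE_i / (1 + Σλ_ih_i)
Numerator: 0.13×18 + 0.081×15 = 3.555
Denominator: 1 + 0.13×25 + 0.081×52 = 8.462
R = 3.555/8.462 = 0.4201 kJ/s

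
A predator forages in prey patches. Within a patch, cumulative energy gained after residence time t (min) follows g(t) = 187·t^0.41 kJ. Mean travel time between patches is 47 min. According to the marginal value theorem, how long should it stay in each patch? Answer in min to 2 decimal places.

32.66 min

Maximise g(t)/(T+t): set derivative to zero → g'(t)(T+t) = g(t).
g'(t) = 0.41·187·t^-0.59. Setting 0.41·187·t^-0.59 = 187·t^0.41/(47+t) gives 0.41(47+t) = t, so 0.59·t = 0.41×47.
t* = 0.41×47/0.59 = 32.66 min.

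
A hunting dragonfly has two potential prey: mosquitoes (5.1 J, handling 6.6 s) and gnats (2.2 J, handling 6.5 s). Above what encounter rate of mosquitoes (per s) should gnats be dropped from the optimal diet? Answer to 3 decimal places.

0.118 per s

At the threshold, the rate on mosquitoes alone equals the profitability of gnats: λ·5.1/(1 + λ·6.6) = 2.2/6.5 = 0.3385.
Rearranging, λ(5.1 − 0.3385×6.6) = 0.3385, so λ = 0.3385/2.866 = 0.1181 per s.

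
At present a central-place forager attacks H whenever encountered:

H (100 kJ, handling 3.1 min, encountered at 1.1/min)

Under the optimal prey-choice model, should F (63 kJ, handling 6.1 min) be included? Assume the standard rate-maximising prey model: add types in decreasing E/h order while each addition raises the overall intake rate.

On H alone, R = ΣλE/(1+Σλh) = 110/4.41 = 24.94 kJ/min.
Profitability of F: 63/6.1 = 10.33 kJ/min.
Since 10.33 < R, time spent handling F is better spent searching.

No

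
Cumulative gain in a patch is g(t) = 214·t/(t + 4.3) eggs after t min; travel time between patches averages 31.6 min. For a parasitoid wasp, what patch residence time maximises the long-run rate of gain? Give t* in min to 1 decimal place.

Optimal t* satisfies g'(t*) = g(t*)/(T + t*).
g'(t) = 214·4.3/(t + 4.3)². Setting 214·4.3/(t+4.3)² = 214t/[(t+4.3)(31.6+t)] gives 4.3(31.6+t) = t(t+4.3), so t² = 4.3×31.6 = 135.9.
t* = √135.9 = 11.66 min.

11.7 min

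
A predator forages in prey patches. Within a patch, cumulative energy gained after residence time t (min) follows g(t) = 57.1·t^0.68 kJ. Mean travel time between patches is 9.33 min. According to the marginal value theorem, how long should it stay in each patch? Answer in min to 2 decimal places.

19.83 min

Optimal t* satisfies g'(t*) = g(t*)/(T + t*).
g'(t) = 0.68·57.1·t^-0.32. Setting 0.68·57.1·t^-0.32 = 57.1·t^0.68/(9.33+t) gives 0.68(9.33+t) = t, so 0.32·t = 0.68×9.33.
t* = 0.68×9.33/0.32 = 19.83 min.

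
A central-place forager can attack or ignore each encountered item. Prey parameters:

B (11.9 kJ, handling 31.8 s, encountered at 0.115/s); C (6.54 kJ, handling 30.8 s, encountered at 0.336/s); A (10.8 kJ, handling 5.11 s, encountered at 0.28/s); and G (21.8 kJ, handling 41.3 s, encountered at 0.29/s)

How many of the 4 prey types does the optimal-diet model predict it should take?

1

Rank by E/h (kJ/s): A 2.11, G 0.528, B 0.374, C 0.212. Include each in turn until the next type's E/h falls below the running intake rate.
Rate on top 1: 1.244. G: 0.528 < 1.244 → exclude; stop.
Optimal diet: A — 1 of 4 types.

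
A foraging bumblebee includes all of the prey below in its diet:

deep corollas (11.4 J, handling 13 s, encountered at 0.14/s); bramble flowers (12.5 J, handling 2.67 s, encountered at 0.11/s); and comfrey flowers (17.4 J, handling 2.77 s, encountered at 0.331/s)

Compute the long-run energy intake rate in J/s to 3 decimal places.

2.166 J/s

R = Σλ_iE_i / (1 + Σλ_ih_i)
Numerator: 0.14×11.4 + 0.11×12.5 + 0.331×17.4 = 8.73
Denominator: 1 + 0.14×13 + 0.11×2.67 + 0.331×2.77 = 4.031
R = 8.73/4.031 = 2.166 J/s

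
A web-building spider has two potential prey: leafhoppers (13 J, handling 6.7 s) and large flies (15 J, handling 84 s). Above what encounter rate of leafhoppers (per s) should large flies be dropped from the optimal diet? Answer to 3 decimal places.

At the threshold, the rate on leafhoppers alone equals the profitability of large flies: λ·13/(1 + λ·6.7) = 15/84 = 0.1786.
Rearranging, λ(13 − 0.1786×6.7) = 0.1786, so λ = 0.1786/11.8 = 0.01513 per s.

0.015 per s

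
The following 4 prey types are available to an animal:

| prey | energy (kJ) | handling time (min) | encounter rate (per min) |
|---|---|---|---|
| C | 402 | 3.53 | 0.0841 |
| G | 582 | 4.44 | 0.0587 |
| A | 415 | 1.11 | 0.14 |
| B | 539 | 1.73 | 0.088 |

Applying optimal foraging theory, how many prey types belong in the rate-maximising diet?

4

Profitabilities (E/h, kJ/min): A 374, B 312, G 131, C 114. Add prey in this order while the next type's profitability exceeds the intake rate on those already taken.
Rate on top 1: 50.29. B: 312 > 50.29 → include.
Rate on top 2: 80.7. G: 131 > 80.7 → include.
Rate on top 3: 89.08. C: 114 > 89.08 → include.
Optimal diet: A, B, G, C — 4 of 4 types.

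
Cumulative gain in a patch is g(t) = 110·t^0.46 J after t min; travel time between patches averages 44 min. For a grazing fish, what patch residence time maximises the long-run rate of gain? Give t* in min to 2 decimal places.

Maximise g(t)/(T+t): set derivative to zero → g'(t)(T+t) = g(t).
g'(t) = 0.46·110·t^-0.54. Setting 0.46·110·t^-0.54 = 110·t^0.46/(44+t) gives 0.46(44+t) = t, so 0.54·t = 0.46×44.
t* = 0.46×44/0.54 = 37.48 min.

37.48 min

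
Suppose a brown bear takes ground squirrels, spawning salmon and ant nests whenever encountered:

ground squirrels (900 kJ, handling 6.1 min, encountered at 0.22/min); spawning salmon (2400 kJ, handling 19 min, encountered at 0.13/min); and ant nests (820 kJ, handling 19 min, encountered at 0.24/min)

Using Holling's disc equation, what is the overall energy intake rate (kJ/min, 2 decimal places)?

75.42 kJ/min

R = (0.22×900 + 0.13×2400 + 0.24×820) / (1 + 0.22×6.1 + 0.13×19 + 0.24×19) = 706.8/9.372 = 75.42 kJ/min.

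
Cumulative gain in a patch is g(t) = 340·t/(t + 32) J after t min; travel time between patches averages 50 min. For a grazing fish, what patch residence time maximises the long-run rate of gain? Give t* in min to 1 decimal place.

40.0 min

By the marginal value theorem, leave when the instantaneous gain rate g'(t) equals the habitat-wide average g(t)/(T + t).
g'(t) = 340·32/(t + 32)². Setting 340·32/(t+32)² = 340t/[(t+32)(50+t)] gives 32(50+t) = t(t+32), so t² = 32×50 = 1600.
t* = √1600 = 40 min.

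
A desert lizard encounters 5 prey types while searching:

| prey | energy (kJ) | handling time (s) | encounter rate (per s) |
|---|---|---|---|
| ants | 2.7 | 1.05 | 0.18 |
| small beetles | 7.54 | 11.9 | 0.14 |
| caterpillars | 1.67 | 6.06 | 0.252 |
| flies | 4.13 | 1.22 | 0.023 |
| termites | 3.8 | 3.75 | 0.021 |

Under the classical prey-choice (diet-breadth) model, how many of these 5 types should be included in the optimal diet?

E/h in descending order: flies 3.39, ants 2.57, termites 1.01, small beetles 0.634, caterpillars 0.276 kJ/s. The optimal diet is the largest prefix of this list for which every included type satisfies E_i/h_i > R on the types above it.
Rate on top 1: 0.0924. ants: 2.57 > 0.0924 → include.
Rate on top 2: 0.4774. termites: 1.01 > 0.4774 → include.
Rate on top 3: 0.5099. small beetles: 0.634 > 0.5099 → include.
Rate on top 4: 0.5795. caterpillars: 0.276 < 0.5795 → exclude; stop.
Optimal diet: flies, ants, termites, small beetles — 4 of 5 types.

4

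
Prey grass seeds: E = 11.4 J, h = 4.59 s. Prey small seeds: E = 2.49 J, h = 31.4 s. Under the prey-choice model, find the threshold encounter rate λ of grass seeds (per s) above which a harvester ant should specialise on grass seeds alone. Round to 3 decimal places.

0.007 per s

The zero-one rule: include small seeds iff E₂/h₂ > λE₁/(1+λh₁). Equality gives the switch point.
λE₁h₂ = E₂ + λE₂h₁ ⇒ λ = E₂/(E₁h₂ − E₂h₁) = 2.49/(358 − 11.43) = 0.007186 per s.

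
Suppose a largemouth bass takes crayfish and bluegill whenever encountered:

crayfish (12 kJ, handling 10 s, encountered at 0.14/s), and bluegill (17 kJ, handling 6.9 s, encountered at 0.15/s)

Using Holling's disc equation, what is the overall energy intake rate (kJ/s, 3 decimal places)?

R = Σλ_iE_i / (1 + Σλ_ih_i)
Numerator: 0.14×12 + 0.15×17 = 4.23
Denominator: 1 + 0.14×10 + 0.15×6.9 = 3.435
R = 4.23/3.435 = 1.231 kJ/s

1.231 kJ/s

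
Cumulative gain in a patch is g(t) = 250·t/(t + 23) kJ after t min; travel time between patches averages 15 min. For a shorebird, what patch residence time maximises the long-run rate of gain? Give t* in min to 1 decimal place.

18.6 min

By the marginal value theorem, leave when the instantaneous gain rate g'(t) equals the habitat-wide average g(t)/(T + t).
g'(t) = 250·23/(t + 23)². Setting 250·23/(t+23)² = 250t/[(t+23)(15+t)] gives 23(15+t) = t(t+23), so t² = 23×15 = 345.
t* = √345 = 18.57 min.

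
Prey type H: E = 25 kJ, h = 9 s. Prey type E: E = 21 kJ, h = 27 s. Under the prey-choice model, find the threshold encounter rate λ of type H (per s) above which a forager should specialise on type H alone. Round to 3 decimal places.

The zero-one rule: include type E iff E₂/h₂ > λE₁/(1+λh₁). Equality gives the switch point.
λE₁h₂ = E₂ + λE₂h₁ ⇒ λ = E₂/(E₁h₂ − E₂h₁) = 21/(675 − 189) = 0.04321 per s.

0.043 per s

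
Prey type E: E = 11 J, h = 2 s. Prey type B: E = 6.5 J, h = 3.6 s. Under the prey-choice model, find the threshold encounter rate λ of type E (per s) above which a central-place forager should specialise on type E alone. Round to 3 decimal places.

Drop type B once their profitability E₂/h₂ falls below the rate achievable on type E alone: E₂/h₂ = λE₁/(1 + λh₁).
Solve for λ: λE₁h₂ = E₂(1 + λh₁) → λ(E₁h₂ − E₂h₁) = E₂ → λ = E₂/(E₁h₂ − E₂h₁).
λ = 6.5/(11×3.6 − 6.5×2) = 6.5/26.6 = 0.2444 per s.

0.244 per s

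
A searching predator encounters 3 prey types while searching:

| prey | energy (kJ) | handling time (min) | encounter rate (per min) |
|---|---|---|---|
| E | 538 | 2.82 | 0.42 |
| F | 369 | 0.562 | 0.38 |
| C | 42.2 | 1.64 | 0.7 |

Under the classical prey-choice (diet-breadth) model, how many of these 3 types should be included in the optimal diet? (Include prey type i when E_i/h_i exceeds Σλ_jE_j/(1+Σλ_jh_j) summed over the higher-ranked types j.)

Profitabilities (E/h, kJ/min): F 657, E 191, C 25.7. Add prey in this order while the next type's profitability exceeds the intake rate on those already taken.
Rate on top 1: 115.5. E: 191 > 115.5 → include.
Rate on top 2: 152.7. C: 25.7 < 152.7 → exclude; stop.
Optimal diet: F, E — 2 of 3 types.

2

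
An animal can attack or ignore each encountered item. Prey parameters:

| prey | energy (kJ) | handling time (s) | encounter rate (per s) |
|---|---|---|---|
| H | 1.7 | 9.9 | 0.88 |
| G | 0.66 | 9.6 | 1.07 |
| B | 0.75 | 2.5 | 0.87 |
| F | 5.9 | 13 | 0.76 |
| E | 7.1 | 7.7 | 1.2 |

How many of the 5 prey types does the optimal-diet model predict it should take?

1

E/h in descending order: E 0.922, F 0.454, B 0.3, H 0.172, G 0.0688 kJ/s. The optimal diet is the largest prefix of this list for which every included type satisfies E_i/h_i > R on the types above it.
Rate on top 1: 0.832. F: 0.454 < 0.832 → exclude; stop.
Optimal diet: E — 1 of 5 types.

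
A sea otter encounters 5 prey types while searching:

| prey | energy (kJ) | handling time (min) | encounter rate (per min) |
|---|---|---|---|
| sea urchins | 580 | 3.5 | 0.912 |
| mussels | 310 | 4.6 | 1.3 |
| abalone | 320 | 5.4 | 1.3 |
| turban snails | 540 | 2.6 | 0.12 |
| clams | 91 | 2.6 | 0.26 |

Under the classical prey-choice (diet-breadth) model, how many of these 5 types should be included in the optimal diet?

E/h in descending order: turban snails 208, sea urchins 166, mussels 67.4, abalone 59.3, clams 35 kJ/min. The optimal diet is the largest prefix of this list for which every included type satisfies E_i/h_i > R on the types above it.
Rate on top 1: 49.39. sea urchins: 166 > 49.39 → include.
Rate on top 2: 131.8. mussels: 67.4 < 131.8 → exclude; stop.
Optimal diet: turban snails, sea urchins — 2 of 5 types.

2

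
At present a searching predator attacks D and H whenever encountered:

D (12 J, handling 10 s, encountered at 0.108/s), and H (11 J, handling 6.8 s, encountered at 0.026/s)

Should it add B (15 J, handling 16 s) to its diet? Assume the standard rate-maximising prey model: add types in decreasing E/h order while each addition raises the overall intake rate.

Yes

Current rate: (0.108×12 + 0.026×11)/(1 + 0.108×10 + 0.026×6.8) = 0.701 J/s.
B: E/h = 15/16 = 0.9375 J/s.
Since 0.9375 > R, including B increases the long-run rate.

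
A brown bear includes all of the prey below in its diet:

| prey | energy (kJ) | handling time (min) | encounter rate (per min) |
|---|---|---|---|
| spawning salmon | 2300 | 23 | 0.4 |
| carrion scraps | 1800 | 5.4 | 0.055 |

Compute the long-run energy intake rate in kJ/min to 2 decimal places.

97.08 kJ/min

R = (0.4×2300 + 0.055×1800) / (1 + 0.4×23 + 0.055×5.4) = 1019/10.5 = 97.08 kJ/min.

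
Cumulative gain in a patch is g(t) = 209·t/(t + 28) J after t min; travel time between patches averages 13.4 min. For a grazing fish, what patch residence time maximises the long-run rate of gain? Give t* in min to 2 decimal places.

Optimal t* satisfies g'(t*) = g(t*)/(T + t*).
g'(t) = 209·28/(t + 28)². Setting 209·28/(t+28)² = 209t/[(t+28)(13.4+t)] gives 28(13.4+t) = t(t+28), so t² = 28×13.4 = 375.2.
t* = √375.2 = 19.37 min.

19.37 min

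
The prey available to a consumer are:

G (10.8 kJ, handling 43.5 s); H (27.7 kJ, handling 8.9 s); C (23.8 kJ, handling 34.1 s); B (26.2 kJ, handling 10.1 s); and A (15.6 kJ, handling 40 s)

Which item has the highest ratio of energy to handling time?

In descending order of E/h:
H: 27.7/8.9 = 3.11 kJ/s
B: 26.2/10.1 = 2.59 kJ/s
C: 23.8/34.1 = 0.698 kJ/s
A: 15.6/40 = 0.39 kJ/s
G: 10.8/43.5 = 0.248 kJ/s

H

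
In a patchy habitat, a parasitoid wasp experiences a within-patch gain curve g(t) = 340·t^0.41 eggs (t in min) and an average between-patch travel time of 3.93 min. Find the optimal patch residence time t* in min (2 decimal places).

2.73 min

Optimal t* satisfies g'(t*) = g(t*)/(T + t*).
g'(t) = 0.41·340·t^-0.59. Setting 0.41·340·t^-0.59 = 340·t^0.41/(3.93+t) gives 0.41(3.93+t) = t, so 0.59·t = 0.41×3.93.
t* = 0.41×3.93/0.59 = 2.731 min.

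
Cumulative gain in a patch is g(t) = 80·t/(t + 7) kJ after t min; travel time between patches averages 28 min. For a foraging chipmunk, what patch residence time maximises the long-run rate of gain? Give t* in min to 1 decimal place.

Maximise g(t)/(T+t): set derivative to zero → g'(t)(T+t) = g(t).
g'(t) = 80·7/(t + 7)². Setting 80·7/(t+7)² = 80t/[(t+7)(28+t)] gives 7(28+t) = t(t+7), so t² = 7×28 = 196.
t* = √196 = 14 min.

14.0 min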